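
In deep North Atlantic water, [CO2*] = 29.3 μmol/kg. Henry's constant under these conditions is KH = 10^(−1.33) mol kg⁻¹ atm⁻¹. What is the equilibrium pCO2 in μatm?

pCO2 = 626 μatm

KH = 10^(−1.33) = 4.677×10^-2 mol kg⁻¹ atm⁻¹
pCO2 = [CO2*]/KH = 29.3×10^-6 / 4.677×10^-2 = 6.26×10^-4 atm = 626 μatm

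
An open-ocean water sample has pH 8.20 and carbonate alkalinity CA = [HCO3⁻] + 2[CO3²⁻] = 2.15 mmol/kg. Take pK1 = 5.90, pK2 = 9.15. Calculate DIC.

CA = [HCO3⁻] + 2[CO3²⁻] = (α₁ + 2α₂)·DIC
At pH 8.20: [H⁺]/K1 = 10^-2.30 = 0.0050119, K2/[H⁺] = 10^-0.95 = 0.11220
α₁ = 1/(1 + 0.0050119 + 0.11220) = 1/1.1172 = 0.8951; α₂ = α₁·K2/[H⁺] = 0.1004
α₁ + 2α₂ = 1.0959
DIC = CA / (α₁ + 2α₂) = 2.15 / 1.0959 = 1.96 mmol/kg

DIC = 1.96 mmol/kg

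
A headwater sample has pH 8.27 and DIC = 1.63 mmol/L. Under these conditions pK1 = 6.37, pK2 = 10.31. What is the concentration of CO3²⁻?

α₂ = 1 / (1 + [H⁺]/K2 + [H⁺]²/(K1K2)) = 1 / (1 + 10^+2.04 + 10^+0.14)
   = 1 / (1 + 109.65 + 1.3804) = 1/112.03 = 0.008926
[CO3²⁻] = α₂ × DIC = 0.008926 × 1.63 = 0.0145 mmol/L = 14.5 μmol/L

[CO3²⁻] = 14.5 μmol/L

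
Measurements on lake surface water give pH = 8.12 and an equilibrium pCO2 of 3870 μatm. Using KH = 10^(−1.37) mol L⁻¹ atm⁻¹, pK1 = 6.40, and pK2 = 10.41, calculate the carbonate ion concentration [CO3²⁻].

[CO3²⁻] = 0.0444 mmol/L

[CO2*] = KH · pCO2 = 10^(−1.37) × 3870×10^-6 = 1.651×10^-4 mol/L
α₀ = 1/(1 + K1/[H⁺] + K1K2/[H⁺]²) = 1/(1 + 10^+1.72 + 10^-0.57) = 0.01860
DIC = [CO2*]/α₀ = 1.651×10^-4 / 0.01860 = 8.873 mmol/L
[CO3²⁻] = α₂·DIC; α₂ = 0.005008, so [CO3²⁻] = 0.005008 × 8.873 = 0.0444 mmol/L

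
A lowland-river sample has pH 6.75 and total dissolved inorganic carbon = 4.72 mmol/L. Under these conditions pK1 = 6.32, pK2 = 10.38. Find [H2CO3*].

[CO2*] = 1.28 mmol/L

α₀ = 1 / (1 + K1/[H⁺] + K1K2/[H⁺]²) = 1 / (1 + 10^+0.43 + 10^-3.20)
   = 1 / (1 + 2.6915 + 0.00063096) = 1/3.6922 = 0.2708
[CO2*] = α₀ × DIC = 0.2708 × 4.72 = 1.28 mmol/L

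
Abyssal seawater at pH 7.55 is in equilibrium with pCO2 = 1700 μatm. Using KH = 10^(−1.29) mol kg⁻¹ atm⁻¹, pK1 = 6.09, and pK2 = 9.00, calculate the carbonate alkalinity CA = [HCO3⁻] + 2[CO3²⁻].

[CO2*] = KH · pCO2 = 10^(−1.29) × 1700×10^-6 = 8.719×10^-5 mol/kg
α₀ = 1/(1 + K1/[H⁺] + K1K2/[H⁺]²) = 1/(1 + 10^+1.46 + 10^+0.01) = 0.03240
DIC = [CO2*]/α₀ = 8.719×10^-5 / 0.03240 = 2.691 mmol/kg
CA = (α₁ + 2α₂)·DIC = (0.9344 + 2×0.03316) × 2.691 = 2.69 mmol/kg

CA = 2.69 mmol/kg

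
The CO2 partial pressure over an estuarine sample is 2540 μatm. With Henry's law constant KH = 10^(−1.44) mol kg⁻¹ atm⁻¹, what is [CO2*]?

KH = 10^(−1.44) = 3.631×10^-2 mol kg⁻¹ atm⁻¹
[CO2*] = KH · pCO2 = 3.631×10^-2 × 2540×10^-6 atm = 9.22×10^-5 mol/kg

[CO2*] = 92.2 μmol/kg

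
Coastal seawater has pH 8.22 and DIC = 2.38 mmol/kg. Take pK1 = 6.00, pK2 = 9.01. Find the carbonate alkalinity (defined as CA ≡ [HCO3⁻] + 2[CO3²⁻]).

CA = 2.70 mmol/kg

CA = [HCO3⁻] + 2[CO3²⁻] = (α₁ + 2α₂)·DIC
At pH 8.22: [H⁺]/K1 = 10^-2.22 = 0.0060256, K2/[H⁺] = 10^-0.79 = 0.16218
α₁ = 1/(1 + 0.0060256 + 0.16218) = 1/1.1682 = 0.8560; α₂ = α₁·K2/[H⁺] = 0.1388
α₁ + 2α₂ = 1.1337
CA = 1.1337 × 2.38 = 2.70 mmol/kg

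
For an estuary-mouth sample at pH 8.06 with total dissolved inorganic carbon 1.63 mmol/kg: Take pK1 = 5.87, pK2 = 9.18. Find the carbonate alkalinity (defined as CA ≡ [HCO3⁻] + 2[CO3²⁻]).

CA = [HCO3⁻] + 2[CO3²⁻] = (α₁ + 2α₂)·DIC
At pH 8.06: [H⁺]/K1 = 10^-2.19 = 0.0064565, K2/[H⁺] = 10^-1.12 = 0.075858
α₁ = 1/(1 + 0.0064565 + 0.075858) = 1/1.0823 = 0.9239; α₂ = α₁·K2/[H⁺] = 0.07009
α₁ + 2α₂ = 1.0641
CA = 1.0641 × 1.63 = 1.73 mmol/kg

CA = 1.73 mmol/kg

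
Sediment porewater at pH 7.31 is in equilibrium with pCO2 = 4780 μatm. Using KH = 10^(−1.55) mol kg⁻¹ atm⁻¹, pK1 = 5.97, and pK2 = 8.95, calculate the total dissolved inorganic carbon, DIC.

[CO2*] = KH · pCO2 = 10^(−1.55) × 4780×10^-6 = 1.347×10^-4 mol/kg
α₀ = 1/(1 + K1/[H⁺] + K1K2/[H⁺]²) = 1/(1 + 10^+1.34 + 10^-0.30) = 0.04277
DIC = [CO2*]/α₀ = 1.347×10^-4 / 0.04277 = 3.15 mmol/kg

DIC = 3.15 mmol/kg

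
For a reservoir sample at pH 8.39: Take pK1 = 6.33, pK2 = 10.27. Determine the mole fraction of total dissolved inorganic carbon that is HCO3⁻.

α₁ = 0.979

α₁ = 1 / (1 + [H⁺]/K1 + K2/[H⁺]) = 1 / (1 + 10^-2.06 + 10^-1.88)
   = 1 / (1 + 0.0087096 + 0.013183) = 1/1.0219 = 0.9786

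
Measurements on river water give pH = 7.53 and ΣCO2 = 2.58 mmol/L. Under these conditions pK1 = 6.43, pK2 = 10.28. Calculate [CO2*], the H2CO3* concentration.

α₀ = 1 / (1 + K1/[H⁺] + K1K2/[H⁺]²) = 1 / (1 + 10^+1.10 + 10^-1.65)
   = 1 / (1 + 12.589 + 0.022387) = 1/13.612 = 0.07347
[CO2*] = α₀ × DIC = 0.07347 × 2.58 = 0.190 mmol/L

[CO2*] = 0.190 mmol/L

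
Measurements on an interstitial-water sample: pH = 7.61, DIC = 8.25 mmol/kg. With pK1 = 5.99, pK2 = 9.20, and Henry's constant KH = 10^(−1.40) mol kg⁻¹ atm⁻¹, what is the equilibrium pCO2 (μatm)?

pCO2 = 4740 μatm

α₀ = 1 / (1 + K1/[H⁺] + K1K2/[H⁺]²) = 1 / (1 + 10^+1.62 + 10^+0.03)
   = 1 / (1 + 41.687 + 1.0715) = 1/43.758 = 0.02285
[CO2*] = α₀ × DIC = 0.02285 × 8.25 = 0.1885 mmol/kg
pCO2 = [CO2*]/KH = 1.885×10^-4 / 3.981×10^-2 = 4740 μatm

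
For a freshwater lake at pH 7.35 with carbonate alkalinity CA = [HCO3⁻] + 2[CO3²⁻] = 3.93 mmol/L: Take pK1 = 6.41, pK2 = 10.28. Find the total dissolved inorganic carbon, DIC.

CA = [HCO3⁻] + 2[CO3²⁻] = (α₁ + 2α₂)·DIC
At pH 7.35: [H⁺]/K1 = 10^-0.94 = 0.11482, K2/[H⁺] = 10^-2.93 = 0.0011749
α₁ = 1/(1 + 0.11482 + 0.0011749) = 1/1.1160 = 0.8961; α₂ = α₁·K2/[H⁺] = 0.001053
α₁ + 2α₂ = 0.8982
DIC = CA / (α₁ + 2α₂) = 3.93 / 0.8982 = 4.38 mmol/L

DIC = 4.38 mmol/L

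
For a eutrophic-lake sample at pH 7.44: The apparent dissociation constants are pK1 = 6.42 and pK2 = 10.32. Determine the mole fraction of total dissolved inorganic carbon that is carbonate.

α₂ = 0.00120

α₂ = 1 / (1 + [H⁺]/K2 + [H⁺]²/(K1K2)) = 1 / (1 + 10^+2.88 + 10^+1.86)
   = 1 / (1 + 758.58 + 72.444) = 1/832.02 = 0.001202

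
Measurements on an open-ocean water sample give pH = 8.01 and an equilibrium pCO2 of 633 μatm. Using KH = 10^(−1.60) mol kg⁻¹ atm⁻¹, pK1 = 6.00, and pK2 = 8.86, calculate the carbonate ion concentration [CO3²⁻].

[CO3²⁻] = 0.230 mmol/kg

[CO2*] = KH · pCO2 = 10^(−1.60) × 633×10^-6 = 1.590×10^-5 mol/kg
α₀ = 1/(1 + K1/[H⁺] + K1K2/[H⁺]²) = 1/(1 + 10^+2.01 + 10^+1.16) = 0.008490
DIC = [CO2*]/α₀ = 1.590×10^-5 / 0.008490 = 1.873 mmol/kg
[CO3²⁻] = α₂·DIC; α₂ = 0.1227, so [CO3²⁻] = 0.1227 × 1.873 = 0.230 mmol/kg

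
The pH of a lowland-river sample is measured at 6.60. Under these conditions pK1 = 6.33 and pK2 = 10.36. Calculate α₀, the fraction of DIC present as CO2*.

α₀ = 0.349

α₀ = 1 / (1 + K1/[H⁺] + K1K2/[H⁺]²) = 1 / (1 + 10^+0.27 + 10^-3.49)
   = 1 / (1 + 1.8621 + 0.00032359) = 1/2.8624 = 0.3494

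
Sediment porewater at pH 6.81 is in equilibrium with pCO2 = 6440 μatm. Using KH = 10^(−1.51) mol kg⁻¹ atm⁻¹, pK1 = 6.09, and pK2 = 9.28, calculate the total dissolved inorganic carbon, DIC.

[CO2*] = KH · pCO2 = 10^(−1.51) × 6440×10^-6 = 1.990×10^-4 mol/kg
α₀ = 1/(1 + K1/[H⁺] + K1K2/[H⁺]²) = 1/(1 + 10^+0.72 + 10^-1.75) = 0.1596
DIC = [CO2*]/α₀ = 1.990×10^-4 / 0.1596 = 1.25 mmol/kg

DIC = 1.25 mmol/kg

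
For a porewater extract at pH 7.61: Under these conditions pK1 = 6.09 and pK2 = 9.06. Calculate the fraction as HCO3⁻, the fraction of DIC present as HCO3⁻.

α₁ = 0.938

α₁ = 1 / (1 + [H⁺]/K1 + K2/[H⁺]) = 1 / (1 + 10^-1.52 + 10^-1.45)
   = 1 / (1 + 0.030200 + 0.035481) = 1/1.0657 = 0.9384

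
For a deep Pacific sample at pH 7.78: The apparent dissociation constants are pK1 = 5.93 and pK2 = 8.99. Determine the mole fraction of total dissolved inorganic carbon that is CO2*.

α₀ = 0.0131

α₀ = 1 / (1 + K1/[H⁺] + K1K2/[H⁺]²) = 1 / (1 + 10^+1.85 + 10^+0.64)
   = 1 / (1 + 70.795 + 4.3652) = 1/76.160 = 0.01313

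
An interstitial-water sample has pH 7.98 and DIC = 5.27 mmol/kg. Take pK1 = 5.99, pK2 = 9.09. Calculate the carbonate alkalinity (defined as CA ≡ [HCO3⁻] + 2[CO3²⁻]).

CA = [HCO3⁻] + 2[CO3²⁻] = (α₁ + 2α₂)·DIC
At pH 7.98: [H⁺]/K1 = 10^-1.99 = 0.010233, K2/[H⁺] = 10^-1.11 = 0.077625
α₁ = 1/(1 + 0.010233 + 0.077625) = 1/1.0879 = 0.9192; α₂ = α₁·K2/[H⁺] = 0.07136
α₁ + 2α₂ = 1.0619
CA = 1.0619 × 5.27 = 5.60 mmol/kg

CA = 5.60 mmol/kg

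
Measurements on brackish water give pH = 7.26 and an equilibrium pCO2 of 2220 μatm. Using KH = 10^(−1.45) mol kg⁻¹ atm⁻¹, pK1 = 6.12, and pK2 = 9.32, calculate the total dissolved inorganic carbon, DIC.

[CO2*] = KH · pCO2 = 10^(−1.45) × 2220×10^-6 = 7.877×10^-5 mol/kg
α₀ = 1/(1 + K1/[H⁺] + K1K2/[H⁺]²) = 1/(1 + 10^+1.14 + 10^-0.92) = 0.06701
DIC = [CO2*]/α₀ = 7.877×10^-5 / 0.06701 = 1.18 mmol/kg

DIC = 1.18 mmol/kg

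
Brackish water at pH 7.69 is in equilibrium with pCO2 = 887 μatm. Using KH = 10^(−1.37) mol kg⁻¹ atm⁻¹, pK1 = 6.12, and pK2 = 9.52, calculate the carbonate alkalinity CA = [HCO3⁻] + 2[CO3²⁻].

CA = 1.45 mmol/kg

[CO2*] = KH · pCO2 = 10^(−1.37) × 887×10^-6 = 3.784×10^-5 mol/kg
α₀ = 1/(1 + K1/[H⁺] + K1K2/[H⁺]²) = 1/(1 + 10^+1.57 + 10^-0.26) = 0.02584
DIC = [CO2*]/α₀ = 3.784×10^-5 / 0.02584 = 1.464 mmol/kg
CA = (α₁ + 2α₂)·DIC = (0.9600 + 2×0.01420) × 1.464 = 1.45 mmol/kg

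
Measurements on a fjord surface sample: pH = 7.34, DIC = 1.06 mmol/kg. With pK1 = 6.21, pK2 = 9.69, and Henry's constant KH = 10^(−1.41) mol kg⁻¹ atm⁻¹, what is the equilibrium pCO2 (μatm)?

pCO2 = 1870 μatm

α₀ = 1 / (1 + K1/[H⁺] + K1K2/[H⁺]²) = 1 / (1 + 10^+1.13 + 10^-1.22)
   = 1 / (1 + 13.490 + 0.060256) = 1/14.550 = 0.06873
[CO2*] = α₀ × DIC = 0.06873 × 1.06 = 0.07285 mmol/kg
pCO2 = [CO2*]/KH = 7.285×10^-5 / 3.890×10^-2 = 1870 μatm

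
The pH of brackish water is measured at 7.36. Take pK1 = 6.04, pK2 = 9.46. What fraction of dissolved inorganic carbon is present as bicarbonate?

α₁ = 1 / (1 + [H⁺]/K1 + K2/[H⁺]) = 1 / (1 + 10^-1.32 + 10^-2.10)
   = 1 / (1 + 0.047863 + 0.0079433) = 1/1.0558 = 0.9471

α₁ = 0.947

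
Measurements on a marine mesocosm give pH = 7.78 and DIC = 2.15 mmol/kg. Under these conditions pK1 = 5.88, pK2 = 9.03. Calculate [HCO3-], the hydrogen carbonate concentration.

α₁ = 1 / (1 + [H⁺]/K1 + K2/[H⁺]) = 1 / (1 + 10^-1.90 + 10^-1.25)
   = 1 / (1 + 0.012589 + 0.056234) = 1/1.0688 = 0.9356
[HCO3⁻] = α₁ × DIC = 0.9356 × 2.15 = 2.01 mmol/kg

[HCO3⁻] = 2.01 mmol/kg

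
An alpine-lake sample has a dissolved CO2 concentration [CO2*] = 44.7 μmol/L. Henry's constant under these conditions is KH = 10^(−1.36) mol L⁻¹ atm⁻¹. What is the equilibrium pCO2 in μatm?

pCO2 = 1020 μatm

KH = 10^(−1.36) = 4.365×10^-2 mol L⁻¹ atm⁻¹
pCO2 = [CO2*]/KH = 44.7×10^-6 / 4.365×10^-2 = 1.02×10^-3 atm = 1020 μatm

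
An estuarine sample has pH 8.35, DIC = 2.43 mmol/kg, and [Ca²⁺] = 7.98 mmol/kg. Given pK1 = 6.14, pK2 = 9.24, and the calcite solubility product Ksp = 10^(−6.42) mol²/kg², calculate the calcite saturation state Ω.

Ω = 5.79

α₂ = 1 / (1 + [H⁺]/K2 + [H⁺]²/(K1K2)) = 1 / (1 + 10^+0.89 + 10^-1.32)
   = 1 / (1 + 7.7625 + 0.047863) = 1/8.8103 = 0.1135
[CO3²⁻] = α₂ × DIC = 0.1135 × 2.43 = 0.2758 mmol/kg
Ksp = 10^(−6.42) = 3.802×10^-7
Ω = [Ca²⁺][CO3²⁻]/Ksp = (7.98×10^-3)(2.758×10^-4) / 3.802×10^-7 = 5.79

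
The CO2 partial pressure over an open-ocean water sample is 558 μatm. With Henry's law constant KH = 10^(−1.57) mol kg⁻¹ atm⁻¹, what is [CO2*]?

[CO2*] = 15.0 μmol/kg

KH = 10^(−1.57) = 2.692×10^-2 mol kg⁻¹ atm⁻¹
[CO2*] = KH · pCO2 = 2.692×10^-2 × 558×10^-6 atm = 1.50×10^-5 mol/kg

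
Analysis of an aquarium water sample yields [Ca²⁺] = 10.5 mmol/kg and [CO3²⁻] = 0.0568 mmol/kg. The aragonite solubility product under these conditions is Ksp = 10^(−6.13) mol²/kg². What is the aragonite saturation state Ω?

Ω = 0.805

Ksp = 10^(−6.13) = 7.413×10^-7
Ω = [Ca²⁺][CO3²⁻]/Ksp = (10.5×10^-3)(0.0568×10^-3) / 7.413×10^-7 = 0.805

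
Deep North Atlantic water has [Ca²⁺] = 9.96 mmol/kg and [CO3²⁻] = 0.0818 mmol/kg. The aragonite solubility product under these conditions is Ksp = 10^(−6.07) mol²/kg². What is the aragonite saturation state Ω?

Ksp = 10^(−6.07) = 8.511×10^-7
Ω = [Ca²⁺][CO3²⁻]/Ksp = (9.96×10^-3)(0.0818×10^-3) / 8.511×10^-7 = 0.957

Ω = 0.957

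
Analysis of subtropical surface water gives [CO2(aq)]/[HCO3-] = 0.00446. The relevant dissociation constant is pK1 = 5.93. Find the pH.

From K1 = [H⁺][HCO3-]/[CO2(aq)]:  pH = pK1 − log₁₀([CO2(aq)]/[HCO3-])
log₁₀(0.00446) = -2.351
pH = 5.93 − (-2.351) = 8.28

pH = 8.28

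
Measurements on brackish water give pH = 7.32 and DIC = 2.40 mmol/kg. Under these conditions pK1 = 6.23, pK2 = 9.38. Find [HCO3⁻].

[HCO3⁻] = 2.20 mmol/kg

α₁ = 1 / (1 + [H⁺]/K1 + K2/[H⁺]) = 1 / (1 + 10^-1.09 + 10^-2.06)
   = 1 / (1 + 0.081283 + 0.0087096) = 1/1.0900 = 0.9174
[HCO3⁻] = α₁ × DIC = 0.9174 × 2.40 = 2.20 mmol/kg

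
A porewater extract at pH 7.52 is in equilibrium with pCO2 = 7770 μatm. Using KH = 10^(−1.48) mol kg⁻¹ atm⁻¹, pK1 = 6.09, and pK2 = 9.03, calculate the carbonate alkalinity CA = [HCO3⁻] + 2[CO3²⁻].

[CO2*] = KH · pCO2 = 10^(−1.48) × 7770×10^-6 = 2.573×10^-4 mol/kg
α₀ = 1/(1 + K1/[H⁺] + K1K2/[H⁺]²) = 1/(1 + 10^+1.43 + 10^-0.08) = 0.03479
DIC = [CO2*]/α₀ = 2.573×10^-4 / 0.03479 = 7.396 mmol/kg
CA = (α₁ + 2α₂)·DIC = (0.9363 + 2×0.02893) × 7.396 = 7.35 mmol/kg

CA = 7.35 mmol/kg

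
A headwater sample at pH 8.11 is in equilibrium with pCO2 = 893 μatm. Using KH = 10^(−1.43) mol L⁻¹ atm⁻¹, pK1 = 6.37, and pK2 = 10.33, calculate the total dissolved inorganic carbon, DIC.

DIC = 1.87 mmol/L

[CO2*] = KH · pCO2 = 10^(−1.43) × 893×10^-6 = 3.318×10^-5 mol/L
α₀ = 1/(1 + K1/[H⁺] + K1K2/[H⁺]²) = 1/(1 + 10^+1.74 + 10^-0.48) = 0.01777
DIC = [CO2*]/α₀ = 3.318×10^-5 / 0.01777 = 1.87 mmol/L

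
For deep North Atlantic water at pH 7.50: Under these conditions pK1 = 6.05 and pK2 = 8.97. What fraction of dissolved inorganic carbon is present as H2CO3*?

α₀ = 0.0332

α₀ = 1 / (1 + K1/[H⁺] + K1K2/[H⁺]²) = 1 / (1 + 10^+1.45 + 10^-0.02)
   = 1 / (1 + 28.184 + 0.95499) = 1/30.139 = 0.03318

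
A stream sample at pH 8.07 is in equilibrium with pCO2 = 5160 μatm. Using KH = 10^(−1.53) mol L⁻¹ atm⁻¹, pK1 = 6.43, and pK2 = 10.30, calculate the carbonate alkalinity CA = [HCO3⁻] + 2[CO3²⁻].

[CO2*] = KH · pCO2 = 10^(−1.53) × 5160×10^-6 = 1.523×10^-4 mol/L
α₀ = 1/(1 + K1/[H⁺] + K1K2/[H⁺]²) = 1/(1 + 10^+1.64 + 10^-0.59) = 0.02227
DIC = [CO2*]/α₀ = 1.523×10^-4 / 0.02227 = 6.839 mmol/L
CA = (α₁ + 2α₂)·DIC = (0.9720 + 2×0.005724) × 6.839 = 6.73 mmol/L

CA = 6.73 mmol/L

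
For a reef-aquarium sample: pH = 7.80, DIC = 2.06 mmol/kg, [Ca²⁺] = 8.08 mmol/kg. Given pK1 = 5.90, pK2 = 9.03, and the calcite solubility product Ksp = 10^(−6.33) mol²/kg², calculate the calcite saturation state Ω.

Ω = 1.96

α₂ = 1 / (1 + [H⁺]/K2 + [H⁺]²/(K1K2)) = 1 / (1 + 10^+1.23 + 10^-0.67)
   = 1 / (1 + 16.982 + 0.21380) = 1/18.196 = 0.05496
[CO3²⁻] = α₂ × DIC = 0.05496 × 2.06 = 0.1132 mmol/kg
Ksp = 10^(−6.33) = 4.677×10^-7
Ω = [Ca²⁺][CO3²⁻]/Ksp = (8.08×10^-3)(1.132×10^-4) / 4.677×10^-7 = 1.96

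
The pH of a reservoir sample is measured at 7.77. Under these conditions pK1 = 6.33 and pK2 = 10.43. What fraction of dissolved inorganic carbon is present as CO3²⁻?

α₂ = 0.00211

α₂ = 1 / (1 + [H⁺]/K2 + [H⁺]²/(K1K2)) = 1 / (1 + 10^+2.66 + 10^+1.22)
   = 1 / (1 + 457.09 + 16.596) = 1/474.68 = 0.002107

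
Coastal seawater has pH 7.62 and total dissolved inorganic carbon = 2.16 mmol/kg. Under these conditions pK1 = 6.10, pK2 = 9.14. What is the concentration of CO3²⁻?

α₂ = 1 / (1 + [H⁺]/K2 + [H⁺]²/(K1K2)) = 1 / (1 + 10^+1.52 + 10^+0.00)
   = 1 / (1 + 33.113 + 1.0000) = 1/35.113 = 0.02848
[CO3²⁻] = α₂ × DIC = 0.02848 × 2.16 = 0.0615 mmol/kg

[CO3²⁻] = 0.0615 mmol/kg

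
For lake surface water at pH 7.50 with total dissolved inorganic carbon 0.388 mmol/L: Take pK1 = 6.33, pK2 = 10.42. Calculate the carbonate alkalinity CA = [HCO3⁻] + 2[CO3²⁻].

CA = 0.364 mmol/L

CA = [HCO3⁻] + 2[CO3²⁻] = (α₁ + 2α₂)·DIC
At pH 7.50: [H⁺]/K1 = 10^-1.17 = 0.067608, K2/[H⁺] = 10^-2.92 = 0.0012023
α₁ = 1/(1 + 0.067608 + 0.0012023) = 1/1.0688 = 0.9356; α₂ = α₁·K2/[H⁺] = 0.001125
α₁ + 2α₂ = 0.9379
CA = 0.9379 × 0.388 = 0.364 mmol/L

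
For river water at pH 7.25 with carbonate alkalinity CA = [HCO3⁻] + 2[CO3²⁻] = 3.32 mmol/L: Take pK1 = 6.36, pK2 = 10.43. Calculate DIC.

DIC = 3.74 mmol/L

CA = [HCO3⁻] + 2[CO3²⁻] = (α₁ + 2α₂)·DIC
At pH 7.25: [H⁺]/K1 = 10^-0.89 = 0.12882, K2/[H⁺] = 10^-3.18 = 0.00066069
α₁ = 1/(1 + 0.12882 + 0.00066069) = 1/1.1295 = 0.8854; α₂ = α₁·K2/[H⁺] = 0.0005850
α₁ + 2α₂ = 0.8865
DIC = CA / (α₁ + 2α₂) = 3.32 / 0.8865 = 3.74 mmol/L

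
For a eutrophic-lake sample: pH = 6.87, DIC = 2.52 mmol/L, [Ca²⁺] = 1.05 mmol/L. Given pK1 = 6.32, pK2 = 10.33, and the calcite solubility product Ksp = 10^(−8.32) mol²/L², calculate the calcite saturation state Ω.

Ω = 0.149

α₂ = 1 / (1 + [H⁺]/K2 + [H⁺]²/(K1K2)) = 1 / (1 + 10^+3.46 + 10^+2.91)
   = 1 / (1 + 2884.0 + 812.83) = 1/3697.9 = 0.0002704
[CO3²⁻] = α₂ × DIC = 0.0002704 × 2.52 = 0.0006815 mmol/L = 0.6815 μmol/L
Ksp = 10^(−8.32) = 4.786×10^-9
Ω = [Ca²⁺][CO3²⁻]/Ksp = (1.05×10^-3)(6.815×10^-7) / 4.786×10^-9 = 0.149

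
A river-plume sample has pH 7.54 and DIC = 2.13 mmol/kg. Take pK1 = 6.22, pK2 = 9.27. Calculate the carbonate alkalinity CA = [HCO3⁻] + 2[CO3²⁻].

CA = 2.07 mmol/kg

CA = [HCO3⁻] + 2[CO3²⁻] = (α₁ + 2α₂)·DIC
At pH 7.54: [H⁺]/K1 = 10^-1.32 = 0.047863, K2/[H⁺] = 10^-1.73 = 0.018621
α₁ = 1/(1 + 0.047863 + 0.018621) = 1/1.0665 = 0.9377; α₂ = α₁·K2/[H⁺] = 0.01746
α₁ + 2α₂ = 0.9726
CA = 0.9726 × 2.13 = 2.07 mmol/kg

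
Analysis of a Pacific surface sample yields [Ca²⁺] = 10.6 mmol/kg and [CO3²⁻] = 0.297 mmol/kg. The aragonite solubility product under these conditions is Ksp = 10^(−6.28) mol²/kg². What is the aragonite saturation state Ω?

Ksp = 10^(−6.28) = 5.248×10^-7
Ω = [Ca²⁺][CO3²⁻]/Ksp = (10.6×10^-3)(0.297×10^-3) / 5.248×10^-7 = 6.00

Ω = 6.00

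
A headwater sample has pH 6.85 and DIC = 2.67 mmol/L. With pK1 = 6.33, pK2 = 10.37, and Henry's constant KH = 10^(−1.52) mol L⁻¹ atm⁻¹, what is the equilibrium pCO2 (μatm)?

α₀ = 1 / (1 + K1/[H⁺] + K1K2/[H⁺]²) = 1 / (1 + 10^+0.52 + 10^-3.00)
   = 1 / (1 + 3.3113 + 0.0010000) = 1/4.3123 = 0.2319
[CO2*] = α₀ × DIC = 0.2319 × 2.67 = 0.6192 mmol/L
pCO2 = [CO2*]/KH = 6.192×10^-4 / 3.020×10^-2 = 2.05×10^4 μatm

pCO2 = 2.05×10^4 μatm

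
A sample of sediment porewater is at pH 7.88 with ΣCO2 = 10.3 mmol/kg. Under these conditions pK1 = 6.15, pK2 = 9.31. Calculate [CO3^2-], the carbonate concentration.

α₂ = 1 / (1 + [H⁺]/K2 + [H⁺]²/(K1K2)) = 1 / (1 + 10^+1.43 + 10^-0.30)
   = 1 / (1 + 26.915 + 0.50119) = 1/28.417 = 0.03519
[CO3²⁻] = α₂ × DIC = 0.03519 × 10.3 = 0.362 mmol/kg

[CO3²⁻] = 0.362 mmol/kg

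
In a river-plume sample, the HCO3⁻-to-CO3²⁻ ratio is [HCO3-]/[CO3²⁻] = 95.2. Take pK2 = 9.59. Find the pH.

From K2 = [H⁺][CO3²⁻]/[HCO3-]:  pH = pK2 − log₁₀([HCO3-]/[CO3²⁻])
log₁₀(95.2) = +1.979
pH = 9.59 − (+1.979) = 7.61

pH = 7.61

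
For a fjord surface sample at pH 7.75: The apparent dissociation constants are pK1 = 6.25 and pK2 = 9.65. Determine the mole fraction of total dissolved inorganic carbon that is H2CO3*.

α₀ = 0.0303

α₀ = 1 / (1 + K1/[H⁺] + K1K2/[H⁺]²) = 1 / (1 + 10^+1.50 + 10^-0.40)
   = 1 / (1 + 31.623 + 0.39811) = 1/33.021 = 0.03028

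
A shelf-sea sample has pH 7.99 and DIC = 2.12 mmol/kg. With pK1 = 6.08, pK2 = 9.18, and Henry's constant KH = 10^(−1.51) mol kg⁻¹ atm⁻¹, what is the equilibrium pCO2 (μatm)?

pCO2 = 784 μatm

α₀ = 1 / (1 + K1/[H⁺] + K1K2/[H⁺]²) = 1 / (1 + 10^+1.91 + 10^+0.72)
   = 1 / (1 + 81.283 + 5.2481) = 1/87.531 = 0.01142
[CO2*] = α₀ × DIC = 0.01142 × 2.12 = 0.02422 mmol/kg
pCO2 = [CO2*]/KH = 2.422×10^-5 / 3.090×10^-2 = 784 μatm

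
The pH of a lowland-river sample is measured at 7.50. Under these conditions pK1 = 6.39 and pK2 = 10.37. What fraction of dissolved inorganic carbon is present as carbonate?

α₂ = 1 / (1 + [H⁺]/K2 + [H⁺]²/(K1K2)) = 1 / (1 + 10^+2.87 + 10^+1.76)
   = 1 / (1 + 741.31 + 57.544) = 1/799.85 = 0.001250

α₂ = 0.00125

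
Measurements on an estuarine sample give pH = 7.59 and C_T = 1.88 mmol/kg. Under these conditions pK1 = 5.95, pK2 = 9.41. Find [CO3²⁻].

[CO3²⁻] = 0.0274 mmol/kg

α₂ = 1 / (1 + [H⁺]/K2 + [H⁺]²/(K1K2)) = 1 / (1 + 10^+1.82 + 10^+0.18)
   = 1 / (1 + 66.069 + 1.5136) = 1/68.583 = 0.01458
[CO3²⁻] = α₂ × DIC = 0.01458 × 1.88 = 0.0274 mmol/kg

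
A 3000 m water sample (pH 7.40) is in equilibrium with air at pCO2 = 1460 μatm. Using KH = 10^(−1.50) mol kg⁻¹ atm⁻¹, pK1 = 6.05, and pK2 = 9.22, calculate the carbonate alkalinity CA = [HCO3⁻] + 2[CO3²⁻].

[CO2*] = KH · pCO2 = 10^(−1.50) × 1460×10^-6 = 4.617×10^-5 mol/kg
α₀ = 1/(1 + K1/[H⁺] + K1K2/[H⁺]²) = 1/(1 + 10^+1.35 + 10^-0.47) = 0.04215
DIC = [CO2*]/α₀ = 4.617×10^-5 / 0.04215 = 1.095 mmol/kg
CA = (α₁ + 2α₂)·DIC = (0.9436 + 2×0.01428) × 1.095 = 1.06 mmol/kg

CA = 1.06 mmol/kg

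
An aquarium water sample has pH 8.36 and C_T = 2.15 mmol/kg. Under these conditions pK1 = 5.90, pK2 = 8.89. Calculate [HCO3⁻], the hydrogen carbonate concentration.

[HCO3⁻] = 1.66 mmol/kg

α₁ = 1 / (1 + [H⁺]/K1 + K2/[H⁺]) = 1 / (1 + 10^-2.46 + 10^-0.53)
   = 1 / (1 + 0.0034674 + 0.29512) = 1/1.2986 = 0.7701
[HCO3⁻] = α₁ × DIC = 0.7701 × 2.15 = 1.66 mmol/kg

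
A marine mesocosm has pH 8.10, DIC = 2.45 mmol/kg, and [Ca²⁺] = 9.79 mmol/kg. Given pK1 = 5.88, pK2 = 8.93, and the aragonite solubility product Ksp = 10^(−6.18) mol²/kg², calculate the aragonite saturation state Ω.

α₂ = 1 / (1 + [H⁺]/K2 + [H⁺]²/(K1K2)) = 1 / (1 + 10^+0.83 + 10^-1.39)
   = 1 / (1 + 6.7608 + 0.040738) = 1/7.8016 = 0.1282
[CO3²⁻] = α₂ × DIC = 0.1282 × 2.45 = 0.3140 mmol/kg
Ksp = 10^(−6.18) = 6.607×10^-7
Ω = [Ca²⁺][CO3²⁻]/Ksp = (9.79×10^-3)(3.140×10^-4) / 6.607×10^-7 = 4.65

Ω = 4.65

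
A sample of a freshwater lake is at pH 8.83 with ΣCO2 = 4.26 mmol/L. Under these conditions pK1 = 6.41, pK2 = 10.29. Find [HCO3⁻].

[HCO3⁻] = 4.10 mmol/L

α₁ = 1 / (1 + [H⁺]/K1 + K2/[H⁺]) = 1 / (1 + 10^-2.42 + 10^-1.46)
   = 1 / (1 + 0.0038019 + 0.034674) = 1/1.0385 = 0.9629
[HCO3⁻] = α₁ × DIC = 0.9629 × 4.26 = 4.10 mmol/L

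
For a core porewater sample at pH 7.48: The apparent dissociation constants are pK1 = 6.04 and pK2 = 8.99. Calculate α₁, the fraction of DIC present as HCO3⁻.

α₁ = 0.937

α₁ = 1 / (1 + [H⁺]/K1 + K2/[H⁺]) = 1 / (1 + 10^-1.44 + 10^-1.51)
   = 1 / (1 + 0.036308 + 0.030903) = 1/1.0672 = 0.9370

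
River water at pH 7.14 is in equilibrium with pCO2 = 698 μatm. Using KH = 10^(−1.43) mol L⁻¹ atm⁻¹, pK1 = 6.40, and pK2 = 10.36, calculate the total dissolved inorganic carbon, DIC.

DIC = 0.169 mmol/L

[CO2*] = KH · pCO2 = 10^(−1.43) × 698×10^-6 = 2.593×10^-5 mol/L
α₀ = 1/(1 + K1/[H⁺] + K1K2/[H⁺]²) = 1/(1 + 10^+0.74 + 10^-2.48) = 0.1539
DIC = [CO2*]/α₀ = 2.593×10^-5 / 0.1539 = 0.169 mmol/L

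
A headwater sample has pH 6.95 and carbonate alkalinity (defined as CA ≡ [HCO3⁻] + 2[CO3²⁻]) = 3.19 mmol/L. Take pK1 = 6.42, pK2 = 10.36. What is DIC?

DIC = 4.13 mmol/L

CA = [HCO3⁻] + 2[CO3²⁻] = (α₁ + 2α₂)·DIC
At pH 6.95: [H⁺]/K1 = 10^-0.53 = 0.29512, K2/[H⁺] = 10^-3.41 = 0.00038905
α₁ = 1/(1 + 0.29512 + 0.00038905) = 1/1.2955 = 0.7719; α₂ = α₁·K2/[H⁺] = 0.0003003
α₁ + 2α₂ = 0.7725
DIC = CA / (α₁ + 2α₂) = 3.19 / 0.7725 = 4.13 mmol/L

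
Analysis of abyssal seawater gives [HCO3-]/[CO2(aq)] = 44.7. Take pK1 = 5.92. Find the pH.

pH = 7.57

From K1 = [H⁺][HCO3-]/[CO2(aq)]:  pH = pK1 + log₁₀([HCO3-]/[CO2(aq)])
log₁₀(44.7) = +1.650
pH = 5.92 + (+1.650) = 7.57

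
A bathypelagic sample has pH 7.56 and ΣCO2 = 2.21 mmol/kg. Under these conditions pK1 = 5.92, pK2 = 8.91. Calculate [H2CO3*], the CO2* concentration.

[CO2*] = 0.0474 mmol/kg

α₀ = 1 / (1 + K1/[H⁺] + K1K2/[H⁺]²) = 1 / (1 + 10^+1.64 + 10^+0.29)
   = 1 / (1 + 43.652 + 1.9498) = 1/46.601 = 0.02146
[CO2*] = α₀ × DIC = 0.02146 × 2.21 = 0.0474 mmol/kg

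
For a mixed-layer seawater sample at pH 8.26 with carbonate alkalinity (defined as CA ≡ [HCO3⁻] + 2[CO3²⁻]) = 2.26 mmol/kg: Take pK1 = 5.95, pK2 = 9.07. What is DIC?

DIC = 2.00 mmol/kg

CA = [HCO3⁻] + 2[CO3²⁻] = (α₁ + 2α₂)·DIC
At pH 8.26: [H⁺]/K1 = 10^-2.31 = 0.0048978, K2/[H⁺] = 10^-0.81 = 0.15488
α₁ = 1/(1 + 0.0048978 + 0.15488) = 1/1.1598 = 0.8622; α₂ = α₁·K2/[H⁺] = 0.1335
α₁ + 2α₂ = 1.1293
DIC = CA / (α₁ + 2α₂) = 2.26 / 1.1293 = 2.00 mmol/kg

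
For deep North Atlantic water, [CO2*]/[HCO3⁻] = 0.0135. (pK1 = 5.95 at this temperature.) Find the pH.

pH = 7.82

From K1 = [H⁺][HCO3⁻]/[CO2*]:  pH = pK1 − log₁₀([CO2*]/[HCO3⁻])
log₁₀(0.0135) = -1.870
pH = 5.95 − (-1.870) = 7.82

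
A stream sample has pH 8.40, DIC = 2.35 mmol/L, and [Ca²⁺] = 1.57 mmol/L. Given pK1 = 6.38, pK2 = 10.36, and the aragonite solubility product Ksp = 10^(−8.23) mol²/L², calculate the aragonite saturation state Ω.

α₂ = 1 / (1 + [H⁺]/K2 + [H⁺]²/(K1K2)) = 1 / (1 + 10^+1.96 + 10^-0.06)
   = 1 / (1 + 91.201 + 0.87096) = 1/93.072 = 0.01074
[CO3²⁻] = α₂ × DIC = 0.01074 × 2.35 = 0.02525 mmol/L
Ksp = 10^(−8.23) = 5.888×10^-9
Ω = [Ca²⁺][CO3²⁻]/Ksp = (1.57×10^-3)(2.525×10^-5) / 5.888×10^-9 = 6.73

Ω = 6.73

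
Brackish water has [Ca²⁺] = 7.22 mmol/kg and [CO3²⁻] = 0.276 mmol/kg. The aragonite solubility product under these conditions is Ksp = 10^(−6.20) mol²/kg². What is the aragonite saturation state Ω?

Ω = 3.16

Ksp = 10^(−6.20) = 6.310×10^-7
Ω = [Ca²⁺][CO3²⁻]/Ksp = (7.22×10^-3)(0.276×10^-3) / 6.310×10^-7 = 3.16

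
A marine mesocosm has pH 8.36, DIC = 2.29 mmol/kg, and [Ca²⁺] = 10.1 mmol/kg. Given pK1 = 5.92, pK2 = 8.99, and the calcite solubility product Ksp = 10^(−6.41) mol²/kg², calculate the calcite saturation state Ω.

α₂ = 1 / (1 + [H⁺]/K2 + [H⁺]²/(K1K2)) = 1 / (1 + 10^+0.63 + 10^-1.81)
   = 1 / (1 + 4.2658 + 0.015488) = 1/5.2813 = 0.1893
[CO3²⁻] = α₂ × DIC = 0.1893 × 2.29 = 0.4336 mmol/kg
Ksp = 10^(−6.41) = 3.890×10^-7
Ω = [Ca²⁺][CO3²⁻]/Ksp = (10.1×10^-3)(4.336×10^-4) / 3.890×10^-7 = 11.3

Ω = 11.3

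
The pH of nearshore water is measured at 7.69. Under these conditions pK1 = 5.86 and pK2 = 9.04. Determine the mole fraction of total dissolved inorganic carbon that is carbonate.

α₂ = 0.0422

α₂ = 1 / (1 + [H⁺]/K2 + [H⁺]²/(K1K2)) = 1 / (1 + 10^+1.35 + 10^-0.48)
   = 1 / (1 + 22.387 + 0.33113) = 1/23.718 = 0.04216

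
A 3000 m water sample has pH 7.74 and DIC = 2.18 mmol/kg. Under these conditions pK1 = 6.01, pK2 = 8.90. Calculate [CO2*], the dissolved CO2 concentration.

α₀ = 1 / (1 + K1/[H⁺] + K1K2/[H⁺]²) = 1 / (1 + 10^+1.73 + 10^+0.57)
   = 1 / (1 + 53.703 + 3.7154) = 1/58.419 = 0.01712
[CO2*] = α₀ × DIC = 0.01712 × 2.18 = 0.0373 mmol/kg

[CO2*] = 0.0373 mmol/kg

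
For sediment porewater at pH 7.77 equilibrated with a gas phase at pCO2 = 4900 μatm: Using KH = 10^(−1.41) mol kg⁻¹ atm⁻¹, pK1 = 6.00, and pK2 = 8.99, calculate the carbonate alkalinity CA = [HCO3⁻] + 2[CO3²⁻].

CA = 12.6 mmol/kg

[CO2*] = KH · pCO2 = 10^(−1.41) × 4900×10^-6 = 1.906×10^-4 mol/kg
α₀ = 1/(1 + K1/[H⁺] + K1K2/[H⁺]²) = 1/(1 + 10^+1.77 + 10^+0.55) = 0.01576
DIC = [CO2*]/α₀ = 1.906×10^-4 / 0.01576 = 12.09 mmol/kg
CA = (α₁ + 2α₂)·DIC = (0.9283 + 2×0.05594) × 12.09 = 12.6 mmol/kg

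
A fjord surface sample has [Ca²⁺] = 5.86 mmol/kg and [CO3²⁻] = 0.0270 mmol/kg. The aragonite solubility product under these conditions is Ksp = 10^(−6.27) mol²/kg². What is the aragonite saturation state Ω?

Ksp = 10^(−6.27) = 5.370×10^-7
Ω = [Ca²⁺][CO3²⁻]/Ksp = (5.86×10^-3)(0.0270×10^-3) / 5.370×10^-7 = 0.295

Ω = 0.295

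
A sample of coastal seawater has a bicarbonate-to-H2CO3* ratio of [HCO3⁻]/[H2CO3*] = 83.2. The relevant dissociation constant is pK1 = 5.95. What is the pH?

From K1 = [H⁺][HCO3⁻]/[H2CO3*]:  pH = pK1 + log₁₀([HCO3⁻]/[H2CO3*])
log₁₀(83.2) = +1.920
pH = 5.95 + (+1.920) = 7.87

pH = 7.87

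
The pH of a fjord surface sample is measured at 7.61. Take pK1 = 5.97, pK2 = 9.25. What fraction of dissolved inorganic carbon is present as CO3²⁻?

α₂ = 0.0219

α₂ = 1 / (1 + [H⁺]/K2 + [H⁺]²/(K1K2)) = 1 / (1 + 10^+1.64 + 10^-0.00)
   = 1 / (1 + 43.652 + 1.0000) = 1/45.652 = 0.02191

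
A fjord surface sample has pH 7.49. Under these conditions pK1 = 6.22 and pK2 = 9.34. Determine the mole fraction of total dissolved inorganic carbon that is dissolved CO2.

α₀ = 0.0503

α₀ = 1 / (1 + K1/[H⁺] + K1K2/[H⁺]²) = 1 / (1 + 10^+1.27 + 10^-0.58)
   = 1 / (1 + 18.621 + 0.26303) = 1/19.884 = 0.05029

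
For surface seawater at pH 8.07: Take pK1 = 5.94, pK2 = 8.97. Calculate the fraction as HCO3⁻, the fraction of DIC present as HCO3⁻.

α₁ = 1 / (1 + [H⁺]/K1 + K2/[H⁺]) = 1 / (1 + 10^-2.13 + 10^-0.90)
   = 1 / (1 + 0.0074131 + 0.12589) = 1/1.1333 = 0.8824

α₁ = 0.882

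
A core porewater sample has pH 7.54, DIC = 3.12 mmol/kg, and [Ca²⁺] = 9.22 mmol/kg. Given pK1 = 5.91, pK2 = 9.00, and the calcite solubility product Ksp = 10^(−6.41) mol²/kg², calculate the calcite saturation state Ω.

Ω = 2.42

α₂ = 1 / (1 + [H⁺]/K2 + [H⁺]²/(K1K2)) = 1 / (1 + 10^+1.46 + 10^-0.17)
   = 1 / (1 + 28.840 + 0.67608) = 1/30.516 = 0.03277
[CO3²⁻] = α₂ × DIC = 0.03277 × 3.12 = 0.1022 mmol/kg
Ksp = 10^(−6.41) = 3.890×10^-7
Ω = [Ca²⁺][CO3²⁻]/Ksp = (9.22×10^-3)(1.022×10^-4) / 3.890×10^-7 = 2.42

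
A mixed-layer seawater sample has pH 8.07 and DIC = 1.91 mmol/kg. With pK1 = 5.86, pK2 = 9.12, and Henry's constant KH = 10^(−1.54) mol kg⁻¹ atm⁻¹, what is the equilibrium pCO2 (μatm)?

α₀ = 1 / (1 + K1/[H⁺] + K1K2/[H⁺]²) = 1 / (1 + 10^+2.21 + 10^+1.16)
   = 1 / (1 + 162.18 + 14.454) = 1/177.64 = 0.005630
[CO2*] = α₀ × DIC = 0.005630 × 1.91 = 0.01075 mmol/kg = 10.75 μmol/kg
pCO2 = [CO2*]/KH = 1.075×10^-5 / 2.884×10^-2 = 373 μatm

pCO2 = 373 μatm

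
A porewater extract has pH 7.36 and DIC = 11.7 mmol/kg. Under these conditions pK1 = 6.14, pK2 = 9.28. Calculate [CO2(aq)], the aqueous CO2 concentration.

[CO2*] = 0.657 mmol/kg

α₀ = 1 / (1 + K1/[H⁺] + K1K2/[H⁺]²) = 1 / (1 + 10^+1.22 + 10^-0.70)
   = 1 / (1 + 16.596 + 0.19953) = 1/17.795 = 0.05619
[CO2*] = α₀ × DIC = 0.05619 × 11.7 = 0.657 mmol/kg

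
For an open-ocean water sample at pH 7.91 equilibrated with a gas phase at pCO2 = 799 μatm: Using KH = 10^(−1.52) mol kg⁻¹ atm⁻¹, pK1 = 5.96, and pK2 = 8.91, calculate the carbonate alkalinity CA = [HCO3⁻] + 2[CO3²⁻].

[CO2*] = KH · pCO2 = 10^(−1.52) × 799×10^-6 = 2.413×10^-5 mol/kg
α₀ = 1/(1 + K1/[H⁺] + K1K2/[H⁺]²) = 1/(1 + 10^+1.95 + 10^+0.95) = 0.01010
DIC = [CO2*]/α₀ = 2.413×10^-5 / 0.01010 = 2.390 mmol/kg
CA = (α₁ + 2α₂)·DIC = (0.8999 + 2×0.08999) × 2.390 = 2.58 mmol/kg

CA = 2.58 mmol/kg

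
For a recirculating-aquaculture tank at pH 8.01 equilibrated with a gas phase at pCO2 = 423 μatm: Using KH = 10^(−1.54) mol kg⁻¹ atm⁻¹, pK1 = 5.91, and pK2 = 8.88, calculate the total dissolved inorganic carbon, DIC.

DIC = 1.76 mmol/kg

[CO2*] = KH · pCO2 = 10^(−1.54) × 423×10^-6 = 1.220×10^-5 mol/kg
α₀ = 1/(1 + K1/[H⁺] + K1K2/[H⁺]²) = 1/(1 + 10^+2.10 + 10^+1.23) = 0.006950
DIC = [CO2*]/α₀ = 1.220×10^-5 / 0.006950 = 1.76 mmol/kg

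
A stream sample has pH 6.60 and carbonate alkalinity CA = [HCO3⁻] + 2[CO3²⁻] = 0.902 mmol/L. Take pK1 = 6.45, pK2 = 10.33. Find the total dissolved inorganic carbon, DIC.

CA = [HCO3⁻] + 2[CO3²⁻] = (α₁ + 2α₂)·DIC
At pH 6.60: [H⁺]/K1 = 10^-0.15 = 0.70795, K2/[H⁺] = 10^-3.73 = 0.00018621
α₁ = 1/(1 + 0.70795 + 0.00018621) = 1/1.7081 = 0.5854; α₂ = α₁·K2/[H⁺] = 0.0001090
α₁ + 2α₂ = 0.5857
DIC = CA / (α₁ + 2α₂) = 0.902 / 0.5857 = 1.54 mmol/L

DIC = 1.54 mmol/L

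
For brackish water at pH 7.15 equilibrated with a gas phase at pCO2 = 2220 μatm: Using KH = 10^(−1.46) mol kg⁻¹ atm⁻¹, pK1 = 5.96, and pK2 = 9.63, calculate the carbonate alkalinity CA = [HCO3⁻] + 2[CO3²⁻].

[CO2*] = KH · pCO2 = 10^(−1.46) × 2220×10^-6 = 7.698×10^-5 mol/kg
α₀ = 1/(1 + K1/[H⁺] + K1K2/[H⁺]²) = 1/(1 + 10^+1.19 + 10^-1.29) = 0.06046
DIC = [CO2*]/α₀ = 7.698×10^-5 / 0.06046 = 1.273 mmol/kg
CA = (α₁ + 2α₂)·DIC = (0.9364 + 2×0.003101) × 1.273 = 1.20 mmol/kg

CA = 1.20 mmol/kg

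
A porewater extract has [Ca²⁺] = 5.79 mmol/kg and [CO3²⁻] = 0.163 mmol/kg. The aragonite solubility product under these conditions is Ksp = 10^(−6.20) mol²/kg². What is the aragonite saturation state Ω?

Ksp = 10^(−6.20) = 6.310×10^-7
Ω = [Ca²⁺][CO3²⁻]/Ksp = (5.79×10^-3)(0.163×10^-3) / 6.310×10^-7 = 1.50

Ω = 1.50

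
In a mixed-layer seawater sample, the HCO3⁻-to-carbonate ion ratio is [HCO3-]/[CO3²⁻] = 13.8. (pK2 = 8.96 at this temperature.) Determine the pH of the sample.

pH = 7.82

From K2 = [H⁺][CO3²⁻]/[HCO3-]:  pH = pK2 − log₁₀([HCO3-]/[CO3²⁻])
log₁₀(13.8) = +1.140
pH = 8.96 − (+1.140) = 7.82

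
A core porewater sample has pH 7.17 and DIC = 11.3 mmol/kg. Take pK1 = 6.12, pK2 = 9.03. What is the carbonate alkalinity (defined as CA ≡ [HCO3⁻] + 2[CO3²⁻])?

CA = 10.5 mmol/kg

CA = [HCO3⁻] + 2[CO3²⁻] = (α₁ + 2α₂)·DIC
At pH 7.17: [H⁺]/K1 = 10^-1.05 = 0.089125, K2/[H⁺] = 10^-1.86 = 0.013804
α₁ = 1/(1 + 0.089125 + 0.013804) = 1/1.1029 = 0.9067; α₂ = α₁·K2/[H⁺] = 0.01252
α₁ + 2α₂ = 0.9317
CA = 0.9317 × 11.3 = 10.5 mmol/kg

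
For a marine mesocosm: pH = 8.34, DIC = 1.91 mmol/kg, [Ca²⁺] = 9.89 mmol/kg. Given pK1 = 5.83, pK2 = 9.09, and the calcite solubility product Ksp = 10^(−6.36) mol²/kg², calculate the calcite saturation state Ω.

α₂ = 1 / (1 + [H⁺]/K2 + [H⁺]²/(K1K2)) = 1 / (1 + 10^+0.75 + 10^-1.76)
   = 1 / (1 + 5.6234 + 0.017378) = 1/6.6408 = 0.1506
[CO3²⁻] = α₂ × DIC = 0.1506 × 1.91 = 0.2876 mmol/kg
Ksp = 10^(−6.36) = 4.365×10^-7
Ω = [Ca²⁺][CO3²⁻]/Ksp = (9.89×10^-3)(2.876×10^-4) / 4.365×10^-7 = 6.52

Ω = 6.52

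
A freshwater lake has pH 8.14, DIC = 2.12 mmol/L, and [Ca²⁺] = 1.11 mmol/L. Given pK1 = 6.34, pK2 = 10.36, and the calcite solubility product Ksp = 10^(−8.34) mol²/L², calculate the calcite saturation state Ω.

α₂ = 1 / (1 + [H⁺]/K2 + [H⁺]²/(K1K2)) = 1 / (1 + 10^+2.22 + 10^+0.42)
   = 1 / (1 + 165.96 + 2.6303) = 1/169.59 = 0.005897
[CO3²⁻] = α₂ × DIC = 0.005897 × 2.12 = 0.01250 mmol/L = 12.50 μmol/L
Ksp = 10^(−8.34) = 4.571×10^-9
Ω = [Ca²⁺][CO3²⁻]/Ksp = (1.11×10^-3)(1.250×10^-5) / 4.571×10^-9 = 3.04

Ω = 3.04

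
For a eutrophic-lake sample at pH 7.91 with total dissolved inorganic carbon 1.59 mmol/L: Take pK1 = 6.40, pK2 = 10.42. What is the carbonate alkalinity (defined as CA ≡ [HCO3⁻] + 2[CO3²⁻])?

CA = [HCO3⁻] + 2[CO3²⁻] = (α₁ + 2α₂)·DIC
At pH 7.91: [H⁺]/K1 = 10^-1.51 = 0.030903, K2/[H⁺] = 10^-2.51 = 0.0030903
α₁ = 1/(1 + 0.030903 + 0.0030903) = 1/1.0340 = 0.9671; α₂ = α₁·K2/[H⁺] = 0.002989
α₁ + 2α₂ = 0.9731
CA = 0.9731 × 1.59 = 1.55 mmol/L

CA = 1.55 mmol/L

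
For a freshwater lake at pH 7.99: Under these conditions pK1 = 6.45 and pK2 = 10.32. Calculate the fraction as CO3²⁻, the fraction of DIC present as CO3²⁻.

α₂ = 1 / (1 + [H⁺]/K2 + [H⁺]²/(K1K2)) = 1 / (1 + 10^+2.33 + 10^+0.79)
   = 1 / (1 + 213.80 + 6.1660) = 1/220.96 = 0.004526

α₂ = 0.00453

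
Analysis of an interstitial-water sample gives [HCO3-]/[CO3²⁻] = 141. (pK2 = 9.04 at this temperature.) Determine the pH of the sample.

pH = 6.89

From K2 = [H⁺][CO3²⁻]/[HCO3-]:  pH = pK2 − log₁₀([HCO3-]/[CO3²⁻])
log₁₀(141) = +2.149
pH = 9.04 − (+2.149) = 6.89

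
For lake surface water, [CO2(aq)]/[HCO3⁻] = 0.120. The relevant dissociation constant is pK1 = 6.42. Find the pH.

From K1 = [H⁺][HCO3⁻]/[CO2(aq)]:  pH = pK1 − log₁₀([CO2(aq)]/[HCO3⁻])
log₁₀(0.120) = -0.921
pH = 6.42 − (-0.921) = 7.34

pH = 7.34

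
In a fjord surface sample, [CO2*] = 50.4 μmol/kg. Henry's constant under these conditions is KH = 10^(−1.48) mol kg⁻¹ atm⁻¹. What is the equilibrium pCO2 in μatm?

KH = 10^(−1.48) = 3.311×10^-2 mol kg⁻¹ atm⁻¹
pCO2 = [CO2*]/KH = 50.4×10^-6 / 3.311×10^-2 = 1.52×10^-3 atm = 1520 μatm

pCO2 = 1520 μatm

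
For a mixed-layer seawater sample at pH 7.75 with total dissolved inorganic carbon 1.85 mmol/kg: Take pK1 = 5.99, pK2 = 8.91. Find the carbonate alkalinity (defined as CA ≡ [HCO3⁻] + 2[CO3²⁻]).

CA = [HCO3⁻] + 2[CO3²⁻] = (α₁ + 2α₂)·DIC
At pH 7.75: [H⁺]/K1 = 10^-1.76 = 0.017378, K2/[H⁺] = 10^-1.16 = 0.069183
α₁ = 1/(1 + 0.017378 + 0.069183) = 1/1.0866 = 0.9203; α₂ = α₁·K2/[H⁺] = 0.06367
α₁ + 2α₂ = 1.0477
CA = 1.0477 × 1.85 = 1.94 mmol/kg

CA = 1.94 mmol/kg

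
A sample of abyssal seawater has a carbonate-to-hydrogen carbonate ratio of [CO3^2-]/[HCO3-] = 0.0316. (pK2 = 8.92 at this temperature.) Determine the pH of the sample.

pH = 7.42

From K2 = [H⁺][CO3^2-]/[HCO3-]:  pH = pK2 + log₁₀([CO3^2-]/[HCO3-])
log₁₀(0.0316) = -1.500
pH = 8.92 + (-1.500) = 7.42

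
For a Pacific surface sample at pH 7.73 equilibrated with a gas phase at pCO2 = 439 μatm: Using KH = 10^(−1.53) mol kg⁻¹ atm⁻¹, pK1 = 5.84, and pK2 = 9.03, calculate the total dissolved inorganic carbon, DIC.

DIC = 1.07 mmol/kg

[CO2*] = KH · pCO2 = 10^(−1.53) × 439×10^-6 = 1.296×10^-5 mol/kg
α₀ = 1/(1 + K1/[H⁺] + K1K2/[H⁺]²) = 1/(1 + 10^+1.89 + 10^+0.59) = 0.01212
DIC = [CO2*]/α₀ = 1.296×10^-5 / 0.01212 = 1.07 mmol/kg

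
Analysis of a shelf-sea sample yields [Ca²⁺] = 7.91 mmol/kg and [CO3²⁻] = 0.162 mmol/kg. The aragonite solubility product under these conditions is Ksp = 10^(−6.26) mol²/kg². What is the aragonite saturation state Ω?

Ksp = 10^(−6.26) = 5.495×10^-7
Ω = [Ca²⁺][CO3²⁻]/Ksp = (7.91×10^-3)(0.162×10^-3) / 5.495×10^-7 = 2.33

Ω = 2.33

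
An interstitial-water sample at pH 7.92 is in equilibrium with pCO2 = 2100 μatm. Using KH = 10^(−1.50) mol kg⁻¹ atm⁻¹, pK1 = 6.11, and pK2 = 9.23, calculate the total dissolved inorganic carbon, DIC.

[CO2*] = KH · pCO2 = 10^(−1.50) × 2100×10^-6 = 6.641×10^-5 mol/kg
α₀ = 1/(1 + K1/[H⁺] + K1K2/[H⁺]²) = 1/(1 + 10^+1.81 + 10^+0.50) = 0.01455
DIC = [CO2*]/α₀ = 6.641×10^-5 / 0.01455 = 4.56 mmol/kg

DIC = 4.56 mmol/kg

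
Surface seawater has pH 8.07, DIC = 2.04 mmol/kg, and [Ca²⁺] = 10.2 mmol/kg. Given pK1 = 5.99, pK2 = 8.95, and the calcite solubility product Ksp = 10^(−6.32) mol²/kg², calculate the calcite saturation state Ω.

α₂ = 1 / (1 + [H⁺]/K2 + [H⁺]²/(K1K2)) = 1 / (1 + 10^+0.88 + 10^-1.20)
   = 1 / (1 + 7.5858 + 0.063096) = 1/8.6489 = 0.1156
[CO3²⁻] = α₂ × DIC = 0.1156 × 2.04 = 0.2359 mmol/kg
Ksp = 10^(−6.32) = 4.786×10^-7
Ω = [Ca²⁺][CO3²⁻]/Ksp = (10.2×10^-3)(2.359×10^-4) / 4.786×10^-7 = 5.03

Ω = 5.03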